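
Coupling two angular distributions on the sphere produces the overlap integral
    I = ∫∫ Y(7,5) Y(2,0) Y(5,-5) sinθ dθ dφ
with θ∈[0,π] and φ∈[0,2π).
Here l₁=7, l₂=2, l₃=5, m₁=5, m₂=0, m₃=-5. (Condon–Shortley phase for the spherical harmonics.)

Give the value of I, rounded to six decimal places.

Rules hold: Σm=0, L=14 even, 5≤5≤9.
N = 15·5·11 = 825
Δ = 4!·10!·0!/15! = 1/15015
Racah Σ t=2..2: t=2:+1/57600 = 1/57600
⇒ 3j(7 2 5; 0 0 0)² = 21/715, sgn -1
Racah Σ t=2..2: t=2:+1/14515200 = 1/14515200
⇒ 3j(7 2 5; 5 0 -5)² = 2/455, sgn +1
4πI² = N·(3j₀)²·(3jₘ)² = 18/169
I = -1·√(0.106509/4π) = -0.09206360

-0.092064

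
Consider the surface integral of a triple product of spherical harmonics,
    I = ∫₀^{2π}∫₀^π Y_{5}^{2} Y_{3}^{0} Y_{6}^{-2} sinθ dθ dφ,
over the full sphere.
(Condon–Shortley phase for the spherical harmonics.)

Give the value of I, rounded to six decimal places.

Checks pass: Σm=0; 14 even; l₃=6∈[2,8].
(2·5+1)(2·3+1)(2·6+1) = 1001
Δ: 2! 8! 4! / 15! → 1/675675
sum: t=0:+1/8640 t=1:−1/2304 t=2:+1/8640 = -7/34560
3j²(5 3 6; 0 0 0) = Δ·Π!·Σ² = 7/429  (sign -1)
sum: t=0:+1/8640 t=1:−1/5760 t=2:+1/60480 = -1/24192
3j²(5 3 6; 2 0 -2) = Δ·Π!·Σ² = 8/3003  (sign -1)
combine: 4πI² = 1001·7/429·8/3003 = 56/1287
take √, sign +1: I = 0.05884368

0.058844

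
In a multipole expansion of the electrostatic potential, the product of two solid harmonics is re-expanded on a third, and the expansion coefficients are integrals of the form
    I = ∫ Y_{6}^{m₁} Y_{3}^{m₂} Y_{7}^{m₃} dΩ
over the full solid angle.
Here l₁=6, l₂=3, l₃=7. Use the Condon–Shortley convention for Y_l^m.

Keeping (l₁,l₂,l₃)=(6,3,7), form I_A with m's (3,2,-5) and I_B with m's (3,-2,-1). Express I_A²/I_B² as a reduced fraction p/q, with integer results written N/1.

Same 6,3,7: normalisation and zero-m 3j drop out of the ratio.
A: Δ: 2! 10! 4! / 17! → 1/2042040; sum: t=1:−1/1935360 t=2:+1/4354560 = -1/3483648; 3j²(6 3 7; 3 2 -5) = Δ·Π!·Σ² = 125/12376  (sign -1)
B: Δ: 2! 10! 4! / 17! → 1/2042040; sum: t=0:+1/362880 t=1:−1/1935360 = 13/5806080; 3j²(6 3 7; 3 -2 -1) = Δ·Π!·Σ² = 195/10472  (sign +1)
I_A²/I_B² = (125/12376)/(195/10472) = 275/507

275/507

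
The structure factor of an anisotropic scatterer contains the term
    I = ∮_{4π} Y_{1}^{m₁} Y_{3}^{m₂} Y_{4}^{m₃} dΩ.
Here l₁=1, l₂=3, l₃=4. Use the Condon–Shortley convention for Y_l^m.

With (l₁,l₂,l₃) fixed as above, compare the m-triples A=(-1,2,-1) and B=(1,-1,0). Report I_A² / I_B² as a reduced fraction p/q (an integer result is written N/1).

1/2

Shared (l₁,l₂,l₃)=(1,3,4): N and (l;000)² cancel in I_A²/I_B².
A: Δ = 0!·2!·6!/9! = 1/252; Racah Σ t=0..0: t=0:+1/240 = 1/240; ⇒ 3j(1 3 4; -1 2 -1)² = 1/84, sgn -1
B: Δ = 0!·2!·6!/9! = 1/252; Racah Σ t=0..0: t=0:+1/96 = 1/96; ⇒ 3j(1 3 4; 1 -1 0)² = 1/42, sgn +1
I_A²/I_B² = (1/84)/(1/42) = 1/2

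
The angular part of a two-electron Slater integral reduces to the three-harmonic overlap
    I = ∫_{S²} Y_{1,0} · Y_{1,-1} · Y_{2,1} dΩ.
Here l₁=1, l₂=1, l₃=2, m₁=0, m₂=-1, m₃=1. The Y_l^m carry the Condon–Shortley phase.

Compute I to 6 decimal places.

Checks pass: Σm=0; 4 even; l₃=2∈[0,2].
(2·1+1)(2·1+1)(2·2+1) = 45
Δ: 0! 2! 2! / 5! → 1/30
sum: t=0:+1/1 = 1/1
3j²(1 1 2; 0 0 0) = Δ·Π!·Σ² = 2/15  (sign +1)
sum: t=0:+1/2 = 1/2
3j²(1 1 2; 0 -1 1) = Δ·Π!·Σ² = 1/10  (sign -1)
combine: 4πI² = 45·2/15·1/10 = 3/5
take √, sign -1: I = -0.21850969

-0.218510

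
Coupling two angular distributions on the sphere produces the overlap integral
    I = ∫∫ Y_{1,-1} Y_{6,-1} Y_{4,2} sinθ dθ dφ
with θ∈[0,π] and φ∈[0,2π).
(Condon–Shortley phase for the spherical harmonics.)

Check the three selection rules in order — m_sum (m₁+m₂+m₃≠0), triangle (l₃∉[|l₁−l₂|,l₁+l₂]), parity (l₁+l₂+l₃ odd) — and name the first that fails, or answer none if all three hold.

m₁+m₂+m₃ = -1 − 1 + 2 = 0  ✓
triangle: |1−6|=5 ≤ l₃=4 ≤ 1+6=7  ✗
parity: l₁+l₂+l₃ = 11 is odd

triangle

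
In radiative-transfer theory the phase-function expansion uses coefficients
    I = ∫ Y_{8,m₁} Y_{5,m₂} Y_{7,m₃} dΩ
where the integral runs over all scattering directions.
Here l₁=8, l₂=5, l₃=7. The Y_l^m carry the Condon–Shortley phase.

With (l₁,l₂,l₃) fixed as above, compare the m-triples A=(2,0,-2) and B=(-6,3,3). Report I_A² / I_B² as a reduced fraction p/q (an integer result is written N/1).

128/429

Same 8,5,7: normalisation and zero-m 3j drop out of the ratio.
A: Δ: 6! 10! 4! / 21! → 1/814773960; sum: t=1:−1/41472000 t=2:+1/4976640 t=3:−1/4354560 t=4:+1/23224320 t=5:−1/1045094400 = -1/93312000; 3j²(8 5 7; 2 0 -2) = Δ·Π!·Σ² = 32/138567  (sign +1)
B: Δ: 6! 10! 4! / 21! → 1/814773960; sum: t=4:+1/4180377600 t=5:−1/261273600 t=6:+1/232243200 = 1/1393459200; 3j²(8 5 7; -6 3 3) = Δ·Π!·Σ² = 1/1292  (sign +1)
I_A²/I_B² = (32/138567)/(1/1292) = 128/429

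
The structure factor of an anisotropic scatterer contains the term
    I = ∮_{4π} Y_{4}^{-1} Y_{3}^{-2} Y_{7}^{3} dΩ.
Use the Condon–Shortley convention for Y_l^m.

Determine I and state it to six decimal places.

m-sum 0 ✓  L=14 even ✓  1≤7≤7 ✓
Π(2lᵢ+1) = 9×7×15 = 945
triangle coeff Δ(4,3,7) = 1/45045
Σ_t [0,0]: t=0:+1/20736 = 1/20736
(3j)²=35/1287 [(4 3 7; 0 0 0)], sign=-1
Σ_t [0,0]: t=0:+1/86400 = 1/86400
(3j)²=16/715 [(4 3 7; -1 -2 3)], sign=+1
⇒ 4πI² = 11760/20449
I = (-1)√(11760/20449/(4π)) = -0.21392557

-0.213926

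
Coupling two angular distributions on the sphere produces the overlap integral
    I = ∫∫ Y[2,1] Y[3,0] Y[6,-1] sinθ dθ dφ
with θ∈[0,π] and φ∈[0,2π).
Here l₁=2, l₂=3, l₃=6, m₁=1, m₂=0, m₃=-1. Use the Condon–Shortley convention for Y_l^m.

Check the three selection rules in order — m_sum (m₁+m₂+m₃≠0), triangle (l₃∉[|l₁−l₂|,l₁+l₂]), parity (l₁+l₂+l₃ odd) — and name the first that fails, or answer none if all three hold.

triangle

azimuthal sum: 1 + 0 − 1 = 0  ✓
1 ≤ 6 ≤ 5 (triangle on l)  ✗
L = 2 + 3 + 6 = 11 (odd)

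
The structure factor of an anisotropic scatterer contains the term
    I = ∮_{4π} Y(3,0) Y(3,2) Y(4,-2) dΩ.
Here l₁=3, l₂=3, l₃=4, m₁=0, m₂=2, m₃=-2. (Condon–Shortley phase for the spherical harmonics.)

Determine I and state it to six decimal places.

m-sum 0 ✓  L=10 even ✓  0≤4≤6 ✓
Π(2lᵢ+1) = 7×7×9 = 441
triangle coeff Δ(3,3,4) = 1/34650
Σ_t [0,2]: t=0:+1/72 t=1:−1/16 t=2:+1/72 = -5/144
(3j)²=2/77 [(3 3 4; 0 0 0)], sign=-1
Σ_t [1,2]: t=1:−1/96 t=2:+1/72 = 1/288
(3j)²=1/462 [(3 3 4; 0 2 -2)], sign=+1
⇒ 4πI² = 3/121
I = (-1)√(3/121/(4π)) = -0.04441841

-0.044418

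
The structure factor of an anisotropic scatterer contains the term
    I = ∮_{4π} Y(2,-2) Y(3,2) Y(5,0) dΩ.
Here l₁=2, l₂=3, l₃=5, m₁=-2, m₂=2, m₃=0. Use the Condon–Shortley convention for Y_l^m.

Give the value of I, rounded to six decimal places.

Checks pass: Σm=0; 10 even; l₃=5∈[1,5].
(2·2+1)(2·3+1)(2·5+1) = 385
Δ: 0! 4! 6! / 11! → 1/2310
sum: t=0:+1/144 = 1/144
3j²(2 3 5; 0 0 0) = Δ·Π!·Σ² = 10/231  (sign -1)
sum: t=0:+1/2880 = 1/2880
3j²(2 3 5; -2 2 0) = Δ·Π!·Σ² = 1/462  (sign -1)
combine: 4πI² = 385·10/231·1/462 = 25/693
take √, sign +1: I = 0.05357948

0.053579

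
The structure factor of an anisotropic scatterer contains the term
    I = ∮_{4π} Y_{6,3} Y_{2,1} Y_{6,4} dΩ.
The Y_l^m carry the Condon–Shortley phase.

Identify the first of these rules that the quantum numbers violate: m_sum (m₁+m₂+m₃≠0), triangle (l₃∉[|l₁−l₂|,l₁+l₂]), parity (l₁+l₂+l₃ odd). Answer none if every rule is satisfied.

m₁+m₂+m₃ = 3 + 1 + 4 = 8  ✗
triangle: |6−2|=4 ≤ l₃=6 ≤ 6+2=8
parity: l₁+l₂+l₃ = 14 is even

m_sum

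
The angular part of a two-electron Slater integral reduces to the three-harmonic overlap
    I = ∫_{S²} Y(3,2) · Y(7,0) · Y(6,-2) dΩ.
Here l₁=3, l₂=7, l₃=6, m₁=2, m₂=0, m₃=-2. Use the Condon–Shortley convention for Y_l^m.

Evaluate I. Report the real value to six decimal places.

-0.160413

Checks pass: Σm=0; 16 even; l₃=6∈[4,10].
(2·3+1)(2·7+1)(2·6+1) = 1365
Δ: 4! 2! 10! / 17! → 1/2042040
sum: t=1:−1/207360 t=2:+1/57600 t=3:−1/207360 = 1/129600
3j²(3 7 6; 0 0 0) = Δ·Π!·Σ² = 168/12155  (sign +1)
sum: t=0:+1/725760 t=1:−1/207360 = -1/290304
3j²(3 7 6; 2 0 -2) = Δ·Π!·Σ² = 125/7293  (sign -1)
combine: 4πI² = 1365·168/12155·125/7293 = 147000/454597
take √, sign -1: I = -0.16041333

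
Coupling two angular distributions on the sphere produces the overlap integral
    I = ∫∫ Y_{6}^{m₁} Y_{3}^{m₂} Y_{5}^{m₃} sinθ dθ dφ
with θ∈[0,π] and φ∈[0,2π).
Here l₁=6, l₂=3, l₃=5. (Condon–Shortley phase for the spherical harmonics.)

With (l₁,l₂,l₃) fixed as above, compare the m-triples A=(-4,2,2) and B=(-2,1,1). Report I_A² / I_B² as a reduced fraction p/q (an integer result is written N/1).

3/7

l's match ⇒ only the (l;m) 3-j factors differ between A and B.
A: triangle coeff Δ(6,3,5) = 1/675675; Σ_t [3,4]: t=3:−1/60480 t=4:+1/34560 = 1/80640; (3j)²=6/1001 [(6 3 5; -4 2 2)], sign=-1
B: triangle coeff Δ(6,3,5) = 1/675675; Σ_t [2,4]: t=2:+1/11520 t=3:−1/4320 t=4:+1/27648 = -1/9216; (3j)²=2/143 [(6 3 5; -2 1 1)], sign=-1
I_A²/I_B² = (6/1001)/(2/143) = 3/7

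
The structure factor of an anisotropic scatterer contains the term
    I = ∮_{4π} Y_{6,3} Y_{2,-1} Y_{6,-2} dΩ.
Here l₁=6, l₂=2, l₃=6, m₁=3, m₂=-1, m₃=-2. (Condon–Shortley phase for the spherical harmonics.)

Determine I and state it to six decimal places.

-0.140463

Rules hold: Σm=0, L=14 even, 4≤6≤8.
N = 13·5·13 = 845
Δ = 2!·10!·2!/15! = 1/90090
Racah Σ t=0..2: t=0:+1/69120 t=1:−1/14400 t=2:+1/69120 = -7/172800
⇒ 3j(6 2 6; 0 0 0)² = 14/715, sgn -1
Racah Σ t=0..1: t=0:+1/60480 t=1:−1/161280 = 1/96768
⇒ 3j(6 2 6; 3 -1 -2)² = 15/1001, sgn +1
4πI² = N·(3j₀)²·(3jₘ)² = 30/121
I = -1·√(0.247934/4π) = -0.14046335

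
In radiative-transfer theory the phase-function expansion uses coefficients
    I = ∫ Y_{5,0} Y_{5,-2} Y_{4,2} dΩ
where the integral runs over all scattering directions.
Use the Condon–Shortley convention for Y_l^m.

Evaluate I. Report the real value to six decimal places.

-0.099440

Checks pass: Σm=0; 14 even; l₃=4∈[0,10].
(2·5+1)(2·5+1)(2·4+1) = 1089
Δ: 6! 4! 4! / 15! → 1/3153150
sum: t=1:−1/69120 t=2:+1/1728 t=3:−1/576 t=4:+1/1728 t=5:−1/69120 = -7/11520
3j²(5 5 4; 0 0 0) = Δ·Π!·Σ² = 2/143  (sign -1)
sum: t=1:−1/11520 t=2:+1/1728 t=3:−1/3456 = 7/34560
3j²(5 5 4; 0 -2 2) = Δ·Π!·Σ² = 7/858  (sign +1)
combine: 4πI² = 1089·2/143·7/858 = 21/169
take √, sign -1: I = -0.09944006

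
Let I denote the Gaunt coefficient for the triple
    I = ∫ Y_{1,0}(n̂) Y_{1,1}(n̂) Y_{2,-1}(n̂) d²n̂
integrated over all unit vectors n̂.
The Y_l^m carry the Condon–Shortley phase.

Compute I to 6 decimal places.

-0.218510

Checks pass: Σm=0; 4 even; l₃=2∈[0,2].
(2·1+1)(2·1+1)(2·2+1) = 45
Δ: 0! 2! 2! / 5! → 1/30
sum: t=0:+1/1 = 1/1
3j²(1 1 2; 0 0 0) = Δ·Π!·Σ² = 2/15  (sign +1)
sum: t=0:+1/2 = 1/2
3j²(1 1 2; 0 1 -1) = Δ·Π!·Σ² = 1/10  (sign -1)
combine: 4πI² = 45·2/15·1/10 = 3/5
take √, sign -1: I = -0.21850969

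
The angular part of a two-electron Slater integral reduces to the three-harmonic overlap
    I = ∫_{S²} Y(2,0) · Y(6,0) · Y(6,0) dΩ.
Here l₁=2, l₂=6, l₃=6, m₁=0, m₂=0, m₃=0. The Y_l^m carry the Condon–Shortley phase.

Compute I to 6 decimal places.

m-sum 0 ✓  L=14 even ✓  4≤6≤8 ✓
Π(2lᵢ+1) = 5×13×13 = 845
triangle coeff Δ(2,6,6) = 1/90090
Σ_t [0,2]: t=0:+1/69120 t=1:−1/14400 t=2:+1/69120 = -7/172800
(3j)²=14/715 [(2 6 6; 0 0 0)], sign=-1
(m-triple is (0,0,0) — same symbol as above.)
⇒ 4πI² = 196/605
I = (+1)√(196/605/(4π)) = 0.16056298

0.160563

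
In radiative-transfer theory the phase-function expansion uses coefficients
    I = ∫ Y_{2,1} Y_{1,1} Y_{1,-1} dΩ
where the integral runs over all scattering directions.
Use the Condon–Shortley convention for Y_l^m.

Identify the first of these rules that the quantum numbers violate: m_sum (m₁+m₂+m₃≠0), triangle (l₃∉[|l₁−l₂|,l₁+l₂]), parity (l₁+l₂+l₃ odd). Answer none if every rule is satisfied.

m_sum

m₁+m₂+m₃ = 1 + 1 − 1 = 1  ✗
triangle: |2−1|=1 ≤ l₃=1 ≤ 2+1=3
parity: l₁+l₂+l₃ = 4 is even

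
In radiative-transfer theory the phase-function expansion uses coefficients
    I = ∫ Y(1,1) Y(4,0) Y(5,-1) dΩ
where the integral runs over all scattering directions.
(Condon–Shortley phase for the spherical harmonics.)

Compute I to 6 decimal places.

-0.190188

Rules hold: Σm=0, L=10 even, 3≤5≤5.
N = 3·9·11 = 297
Δ = 0!·2!·8!/11! = 1/495
Racah Σ t=0..0: t=0:+1/576 = 1/576
⇒ 3j(1 4 5; 0 0 0)² = 5/99, sgn -1
Racah Σ t=0..0: t=0:+1/1152 = 1/1152
⇒ 3j(1 4 5; 1 0 -1)² = 1/33, sgn +1
4πI² = N·(3j₀)²·(3jₘ)² = 5/11
I = -1·√(0.454545/4π) = -0.19018827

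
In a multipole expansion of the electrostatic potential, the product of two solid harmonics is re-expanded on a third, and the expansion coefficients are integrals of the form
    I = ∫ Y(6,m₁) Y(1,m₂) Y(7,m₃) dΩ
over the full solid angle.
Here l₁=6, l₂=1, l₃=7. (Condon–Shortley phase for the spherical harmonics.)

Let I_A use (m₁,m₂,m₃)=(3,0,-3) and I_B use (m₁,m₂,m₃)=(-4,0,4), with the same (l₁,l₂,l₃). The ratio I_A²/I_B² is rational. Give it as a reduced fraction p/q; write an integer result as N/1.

40/33

l's match ⇒ only the (l;m) 3-j factors differ between A and B.
A: triangle coeff Δ(6,1,7) = 1/1365; Σ_t [0,0]: t=0:+1/2177280 = 1/2177280; (3j)²=8/273 [(6 1 7; 3 0 -3)], sign=+1
B: triangle coeff Δ(6,1,7) = 1/1365; Σ_t [0,0]: t=0:+1/7257600 = 1/7257600; (3j)²=11/455 [(6 1 7; -4 0 4)], sign=-1
I_A²/I_B² = (8/273)/(11/455) = 40/33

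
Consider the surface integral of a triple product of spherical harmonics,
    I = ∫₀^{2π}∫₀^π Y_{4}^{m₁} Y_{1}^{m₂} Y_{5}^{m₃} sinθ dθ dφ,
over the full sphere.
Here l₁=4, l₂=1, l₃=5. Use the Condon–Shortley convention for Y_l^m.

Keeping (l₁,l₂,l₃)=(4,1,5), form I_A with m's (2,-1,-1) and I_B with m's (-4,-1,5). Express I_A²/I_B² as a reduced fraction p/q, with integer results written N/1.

Shared (l₁,l₂,l₃)=(4,1,5): N and (l;000)² cancel in I_A²/I_B².
A: Δ = 0!·8!·2!/11! = 1/495; Racah Σ t=0..0: t=0:+1/2880 = 1/2880; ⇒ 3j(4 1 5; 2 -1 -1)² = 2/165, sgn +1
B: Δ = 0!·8!·2!/11! = 1/495; Racah Σ t=0..0: t=0:+1/80640 = 1/80640; ⇒ 3j(4 1 5; -4 -1 5)² = 1/11, sgn +1
I_A²/I_B² = (2/165)/(1/11) = 2/15

2/15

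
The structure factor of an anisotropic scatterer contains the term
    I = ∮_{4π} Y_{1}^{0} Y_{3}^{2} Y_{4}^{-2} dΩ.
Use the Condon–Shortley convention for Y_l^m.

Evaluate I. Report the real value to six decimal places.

Checks pass: Σm=0; 8 even; l₃=4∈[2,4].
(2·1+1)(2·3+1)(2·4+1) = 189
Δ: 0! 2! 6! / 9! → 1/252
sum: t=0:+1/36 = 1/36
3j²(1 3 4; 0 0 0) = Δ·Π!·Σ² = 4/63  (sign +1)
sum: t=0:+1/120 = 1/120
3j²(1 3 4; 0 2 -2) = Δ·Π!·Σ² = 1/21  (sign +1)
combine: 4πI² = 189·4/63·1/21 = 4/7
take √, sign +1: I = 0.21324362

0.213244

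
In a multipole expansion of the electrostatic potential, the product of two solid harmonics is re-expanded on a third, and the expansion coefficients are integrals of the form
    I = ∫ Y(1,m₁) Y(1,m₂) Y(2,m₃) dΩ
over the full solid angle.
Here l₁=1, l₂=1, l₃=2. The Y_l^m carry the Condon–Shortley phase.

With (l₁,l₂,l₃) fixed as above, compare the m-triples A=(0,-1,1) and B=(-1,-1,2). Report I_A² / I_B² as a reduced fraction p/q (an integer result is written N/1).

Shared (l₁,l₂,l₃)=(1,1,2): N and (l;000)² cancel in I_A²/I_B².
A: Δ = 0!·2!·2!/5! = 1/30; Racah Σ t=0..0: t=0:+1/2 = 1/2; ⇒ 3j(1 1 2; 0 -1 1)² = 1/10, sgn -1
B: Δ = 0!·2!·2!/5! = 1/30; Racah Σ t=0..0: t=0:+1/4 = 1/4; ⇒ 3j(1 1 2; -1 -1 2)² = 1/5, sgn +1
I_A²/I_B² = (1/10)/(1/5) = 1/2

1/2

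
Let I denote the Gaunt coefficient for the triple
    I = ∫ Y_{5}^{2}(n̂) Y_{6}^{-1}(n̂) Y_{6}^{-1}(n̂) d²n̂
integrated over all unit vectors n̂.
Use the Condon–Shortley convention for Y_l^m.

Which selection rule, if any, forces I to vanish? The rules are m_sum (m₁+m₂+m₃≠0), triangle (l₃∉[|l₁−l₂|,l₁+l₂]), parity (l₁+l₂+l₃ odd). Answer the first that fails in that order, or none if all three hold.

parity

m₁+m₂+m₃ = 2 − 1 − 1 = 0  ✓
triangle: |5−6|=1 ≤ l₃=6 ≤ 5+6=11  ✓
parity: l₁+l₂+l₃ = 17 is odd  ✗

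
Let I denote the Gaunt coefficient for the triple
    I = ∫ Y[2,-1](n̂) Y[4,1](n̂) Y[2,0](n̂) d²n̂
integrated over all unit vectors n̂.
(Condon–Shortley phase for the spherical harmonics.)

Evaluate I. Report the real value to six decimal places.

-0.220728

m-sum 0 ✓  L=8 even ✓  2≤2≤6 ✓
Π(2lᵢ+1) = 5×9×5 = 225
triangle coeff Δ(2,4,2) = 1/630
Σ_t [2,2]: t=2:+1/16 = 1/16
(3j)²=2/35 [(2 4 2; 0 0 0)], sign=+1
Σ_t [3,3]: t=3:−1/24 = -1/24
(3j)²=1/21 [(2 4 2; -1 1 0)], sign=-1
⇒ 4πI² = 30/49
I = (-1)√(30/49/(4π)) = -0.22072812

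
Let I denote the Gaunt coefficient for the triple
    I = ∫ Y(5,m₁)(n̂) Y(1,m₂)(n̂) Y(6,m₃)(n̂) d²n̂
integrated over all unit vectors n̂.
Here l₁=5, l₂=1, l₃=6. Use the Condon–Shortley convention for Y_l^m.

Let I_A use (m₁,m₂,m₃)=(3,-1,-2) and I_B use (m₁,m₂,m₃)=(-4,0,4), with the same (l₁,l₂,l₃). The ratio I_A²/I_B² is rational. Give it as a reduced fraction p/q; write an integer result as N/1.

3/10

Shared (l₁,l₂,l₃)=(5,1,6): N and (l;000)² cancel in I_A²/I_B².
A: Δ = 0!·10!·2!/13! = 1/858; Racah Σ t=0..0: t=0:+1/161280 = 1/161280; ⇒ 3j(5 1 6; 3 -1 -2)² = 1/143, sgn +1
B: Δ = 0!·10!·2!/13! = 1/858; Racah Σ t=0..0: t=0:+1/362880 = 1/362880; ⇒ 3j(5 1 6; -4 0 4)² = 10/429, sgn +1
I_A²/I_B² = (1/143)/(10/429) = 3/10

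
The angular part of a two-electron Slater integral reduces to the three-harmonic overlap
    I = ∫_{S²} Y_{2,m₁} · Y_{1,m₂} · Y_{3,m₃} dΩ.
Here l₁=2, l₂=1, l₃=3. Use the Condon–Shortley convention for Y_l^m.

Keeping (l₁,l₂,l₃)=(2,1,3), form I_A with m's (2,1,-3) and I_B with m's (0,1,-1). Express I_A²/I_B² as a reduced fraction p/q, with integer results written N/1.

5/2

Same 2,1,3: normalisation and zero-m 3j drop out of the ratio.
A: Δ: 0! 4! 2! / 7! → 1/105; sum: t=0:+1/48 = 1/48; 3j²(2 1 3; 2 1 -3) = Δ·Π!·Σ² = 1/7  (sign +1)
B: Δ: 0! 4! 2! / 7! → 1/105; sum: t=0:+1/8 = 1/8; 3j²(2 1 3; 0 1 -1) = Δ·Π!·Σ² = 2/35  (sign +1)
I_A²/I_B² = (1/7)/(2/35) = 5/2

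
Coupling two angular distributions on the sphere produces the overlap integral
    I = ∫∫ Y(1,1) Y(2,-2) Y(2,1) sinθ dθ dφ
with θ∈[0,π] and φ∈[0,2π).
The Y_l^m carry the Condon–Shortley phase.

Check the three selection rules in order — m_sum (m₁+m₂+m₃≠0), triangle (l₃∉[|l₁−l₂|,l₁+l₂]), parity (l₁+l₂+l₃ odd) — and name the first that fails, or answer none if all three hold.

parity

Σmᵢ = 0  ✓
l₃∈[|l₁−l₂|,l₁+l₂]=[1,3], have l₃=2  ✓
Σlᵢ = 5 ⇒ odd  ✗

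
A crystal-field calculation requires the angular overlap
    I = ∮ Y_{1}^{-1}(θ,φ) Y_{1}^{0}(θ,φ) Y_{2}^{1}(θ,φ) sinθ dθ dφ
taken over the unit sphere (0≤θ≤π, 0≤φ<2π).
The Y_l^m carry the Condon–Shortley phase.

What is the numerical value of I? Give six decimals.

-0.218510

Checks pass: Σm=0; 4 even; l₃=2∈[0,2].
(2·1+1)(2·1+1)(2·2+1) = 45
Δ: 0! 2! 2! / 5! → 1/30
sum: t=0:+1/1 = 1/1
3j²(1 1 2; 0 0 0) = Δ·Π!·Σ² = 2/15  (sign +1)
sum: t=0:+1/2 = 1/2
3j²(1 1 2; -1 0 1) = Δ·Π!·Σ² = 1/10  (sign -1)
combine: 4πI² = 45·2/15·1/10 = 3/5
take √, sign -1: I = -0.21850969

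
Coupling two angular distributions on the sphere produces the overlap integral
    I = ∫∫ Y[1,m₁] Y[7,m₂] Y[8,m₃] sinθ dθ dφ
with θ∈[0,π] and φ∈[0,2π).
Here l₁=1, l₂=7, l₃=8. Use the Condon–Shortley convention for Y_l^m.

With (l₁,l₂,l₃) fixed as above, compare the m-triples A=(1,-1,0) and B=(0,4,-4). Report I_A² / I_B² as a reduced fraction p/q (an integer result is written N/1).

7/12

Shared (l₁,l₂,l₃)=(1,7,8): N and (l;000)² cancel in I_A²/I_B².
A: Δ = 0!·2!·14!/17! = 1/2040; Racah Σ t=0..0: t=0:+1/58060800 = 1/58060800; ⇒ 3j(1 7 8; 1 -1 0)² = 7/510, sgn +1
B: Δ = 0!·2!·14!/17! = 1/2040; Racah Σ t=0..0: t=0:+1/239500800 = 1/239500800; ⇒ 3j(1 7 8; 0 4 -4)² = 2/85, sgn +1
I_A²/I_B² = (7/510)/(2/85) = 7/12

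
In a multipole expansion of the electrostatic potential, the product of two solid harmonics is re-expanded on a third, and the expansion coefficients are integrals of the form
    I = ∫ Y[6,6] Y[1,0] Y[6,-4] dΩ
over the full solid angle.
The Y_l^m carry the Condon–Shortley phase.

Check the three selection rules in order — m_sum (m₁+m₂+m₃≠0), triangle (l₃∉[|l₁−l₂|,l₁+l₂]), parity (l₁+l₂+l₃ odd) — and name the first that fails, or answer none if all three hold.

m₁+m₂+m₃ = 6 + 0 − 4 = 2  ✗
triangle: |6−1|=5 ≤ l₃=6 ≤ 6+1=7
parity: l₁+l₂+l₃ = 13 is odd

m_sum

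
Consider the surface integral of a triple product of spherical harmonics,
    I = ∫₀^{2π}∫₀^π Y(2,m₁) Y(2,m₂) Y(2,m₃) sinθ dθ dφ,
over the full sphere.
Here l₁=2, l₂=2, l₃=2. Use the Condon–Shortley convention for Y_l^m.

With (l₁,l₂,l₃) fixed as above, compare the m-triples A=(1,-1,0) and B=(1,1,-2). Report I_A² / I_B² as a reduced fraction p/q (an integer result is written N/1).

Shared (l₁,l₂,l₃)=(2,2,2): N and (l;000)² cancel in I_A²/I_B².
A: Δ = 2!·2!·2!/7! = 1/630; Racah Σ t=0..1: t=0:+1/2 t=1:−1/4 = 1/4; ⇒ 3j(2 2 2; 1 -1 0)² = 1/70, sgn +1
B: Δ = 2!·2!·2!/7! = 1/630; Racah Σ t=1..1: t=1:−1/4 = -1/4; ⇒ 3j(2 2 2; 1 1 -2)² = 3/35, sgn -1
I_A²/I_B² = (1/70)/(3/35) = 1/6

1/6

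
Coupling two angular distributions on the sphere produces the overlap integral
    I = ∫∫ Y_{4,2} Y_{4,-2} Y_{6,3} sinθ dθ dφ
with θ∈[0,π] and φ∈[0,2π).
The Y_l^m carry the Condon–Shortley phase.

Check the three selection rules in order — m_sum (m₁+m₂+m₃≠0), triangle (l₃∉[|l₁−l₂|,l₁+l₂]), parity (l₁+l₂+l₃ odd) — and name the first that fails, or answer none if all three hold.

m₁+m₂+m₃ = 2 − 2 + 3 = 3  ✗
triangle: |4−4|=0 ≤ l₃=6 ≤ 4+4=8
parity: l₁+l₂+l₃ = 14 is even

m_sum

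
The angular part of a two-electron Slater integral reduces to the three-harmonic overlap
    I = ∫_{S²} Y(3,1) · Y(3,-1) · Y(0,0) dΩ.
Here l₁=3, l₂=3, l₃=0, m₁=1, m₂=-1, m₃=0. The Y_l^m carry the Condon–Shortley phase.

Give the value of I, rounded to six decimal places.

-0.282095

m-sum 0 ✓  L=6 even ✓  0≤0≤6 ✓
Π(2lᵢ+1) = 7×7×1 = 49
triangle coeff Δ(3,3,0) = 1/7
Σ_t [3,3]: t=3:−1/36 = -1/36
(3j)²=1/7 [(3 3 0; 0 0 0)], sign=-1
Σ_t [2,2]: t=2:+1/48 = 1/48
(3j)²=1/7 [(3 3 0; 1 -1 0)], sign=+1
⇒ 4πI² = 1/1
I = (-1)√(1/1/(4π)) = -0.28209479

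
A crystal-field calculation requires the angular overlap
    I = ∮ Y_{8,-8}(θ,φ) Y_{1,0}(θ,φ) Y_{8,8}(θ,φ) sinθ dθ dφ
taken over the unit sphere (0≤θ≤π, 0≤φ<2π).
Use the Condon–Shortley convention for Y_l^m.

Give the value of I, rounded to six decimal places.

0.000000

L=17 odd ⇒ parity kills the (l;000) factor ⇒ I = 0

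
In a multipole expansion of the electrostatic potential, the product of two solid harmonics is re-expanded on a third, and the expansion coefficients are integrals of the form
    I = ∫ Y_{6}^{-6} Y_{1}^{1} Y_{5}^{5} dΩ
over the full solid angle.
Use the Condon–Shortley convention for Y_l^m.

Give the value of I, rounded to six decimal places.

Checks pass: Σm=0; 12 even; l₃=5∈[5,7].
(2·6+1)(2·1+1)(2·5+1) = 429
Δ: 2! 10! 0! / 13! → 1/858
sum: t=1:−1/14400 = -1/14400
3j²(6 1 5; 0 0 0) = Δ·Π!·Σ² = 6/143  (sign +1)
sum: t=2:+1/7257600 = 1/7257600
3j²(6 1 5; -6 1 5) = Δ·Π!·Σ² = 1/13  (sign +1)
combine: 4πI² = 429·6/143·1/13 = 18/13
take √, sign +1: I = 0.33194004

0.331940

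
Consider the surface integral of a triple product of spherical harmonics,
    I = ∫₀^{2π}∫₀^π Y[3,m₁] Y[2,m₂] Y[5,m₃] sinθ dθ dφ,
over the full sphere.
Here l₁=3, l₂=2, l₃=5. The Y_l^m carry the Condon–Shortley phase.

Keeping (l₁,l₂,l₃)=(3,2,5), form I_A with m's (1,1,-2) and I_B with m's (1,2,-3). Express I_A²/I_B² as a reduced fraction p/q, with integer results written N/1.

Shared (l₁,l₂,l₃)=(3,2,5): N and (l;000)² cancel in I_A²/I_B².
A: Δ = 0!·6!·4!/11! = 1/2310; Racah Σ t=0..0: t=0:+1/288 = 1/288; ⇒ 3j(3 2 5; 1 1 -2)² = 1/22, sgn -1
B: Δ = 0!·6!·4!/11! = 1/2310; Racah Σ t=0..0: t=0:+1/1152 = 1/1152; ⇒ 3j(3 2 5; 1 2 -3)² = 1/33, sgn +1
I_A²/I_B² = (1/22)/(1/33) = 3/2

3/2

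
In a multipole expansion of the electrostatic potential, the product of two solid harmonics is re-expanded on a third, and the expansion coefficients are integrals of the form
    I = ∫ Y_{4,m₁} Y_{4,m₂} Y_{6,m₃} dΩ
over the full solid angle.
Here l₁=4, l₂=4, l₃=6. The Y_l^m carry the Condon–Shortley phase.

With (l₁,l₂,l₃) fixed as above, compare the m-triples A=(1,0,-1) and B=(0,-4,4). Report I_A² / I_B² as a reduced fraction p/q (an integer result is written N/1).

Same 4,4,6: normalisation and zero-m 3j drop out of the ratio.
A: Δ: 2! 6! 6! / 15! → 1/1261260; sum: t=0:+1/3456 t=1:−1/1728 t=2:+1/11520 = -7/34560; 3j²(4 4 6; 1 0 -1) = Δ·Π!·Σ² = 7/858  (sign +1)
B: Δ: 2! 6! 6! / 15! → 1/1261260; sum: t=0:+1/69120 = 1/69120; 3j²(4 4 6; 0 -4 4) = Δ·Π!·Σ² = 4/143  (sign +1)
I_A²/I_B² = (7/858)/(4/143) = 7/24

7/24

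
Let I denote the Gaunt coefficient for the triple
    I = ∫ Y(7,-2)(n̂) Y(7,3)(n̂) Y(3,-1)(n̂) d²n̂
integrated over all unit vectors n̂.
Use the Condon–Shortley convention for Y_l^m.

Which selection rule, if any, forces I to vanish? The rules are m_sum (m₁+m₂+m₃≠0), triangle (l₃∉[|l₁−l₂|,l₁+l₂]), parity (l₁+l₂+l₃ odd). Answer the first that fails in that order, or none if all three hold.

m₁+m₂+m₃ = -2 + 3 − 1 = 0  ✓
triangle: |7−7|=0 ≤ l₃=3 ≤ 7+7=14  ✓
parity: l₁+l₂+l₃ = 17 is odd  ✗

parity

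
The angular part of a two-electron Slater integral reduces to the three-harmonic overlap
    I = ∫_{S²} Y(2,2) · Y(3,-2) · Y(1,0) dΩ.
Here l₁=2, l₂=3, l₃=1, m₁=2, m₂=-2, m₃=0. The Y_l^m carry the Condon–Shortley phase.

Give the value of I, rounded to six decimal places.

0.184674

Checks pass: Σm=0; 6 even; l₃=1∈[1,5].
(2·2+1)(2·3+1)(2·1+1) = 105
Δ: 4! 0! 2! / 7! → 1/105
sum: t=2:+1/4 = 1/4
3j²(2 3 1; 0 0 0) = Δ·Π!·Σ² = 3/35  (sign -1)
sum: t=0:+1/24 = 1/24
3j²(2 3 1; 2 -2 0) = Δ·Π!·Σ² = 1/21  (sign -1)
combine: 4πI² = 105·3/35·1/21 = 3/7
take √, sign +1: I = 0.18467439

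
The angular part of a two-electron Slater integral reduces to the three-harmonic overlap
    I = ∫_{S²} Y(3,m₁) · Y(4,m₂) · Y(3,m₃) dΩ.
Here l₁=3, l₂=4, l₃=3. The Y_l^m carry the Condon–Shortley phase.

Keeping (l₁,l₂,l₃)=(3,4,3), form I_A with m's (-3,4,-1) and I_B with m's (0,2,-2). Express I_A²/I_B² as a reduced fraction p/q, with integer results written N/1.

14/1

Same 3,4,3: normalisation and zero-m 3j drop out of the ratio.
A: Δ: 4! 2! 4! / 11! → 1/34650; sum: t=4:+1/1152 = 1/1152; 3j²(3 4 3; -3 4 -1) = Δ·Π!·Σ² = 1/33  (sign +1)
B: Δ: 4! 2! 4! / 11! → 1/34650; sum: t=2:+1/96 t=3:−1/72 = -1/288; 3j²(3 4 3; 0 2 -2) = Δ·Π!·Σ² = 1/462  (sign +1)
I_A²/I_B² = (1/33)/(1/462) = 14/1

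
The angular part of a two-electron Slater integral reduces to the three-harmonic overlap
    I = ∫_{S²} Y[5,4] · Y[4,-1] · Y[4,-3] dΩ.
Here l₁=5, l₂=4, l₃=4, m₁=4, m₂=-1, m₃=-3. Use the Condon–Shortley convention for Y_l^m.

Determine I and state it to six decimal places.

L=13 odd ⇒ parity kills the (l;000) factor ⇒ I = 0

0.000000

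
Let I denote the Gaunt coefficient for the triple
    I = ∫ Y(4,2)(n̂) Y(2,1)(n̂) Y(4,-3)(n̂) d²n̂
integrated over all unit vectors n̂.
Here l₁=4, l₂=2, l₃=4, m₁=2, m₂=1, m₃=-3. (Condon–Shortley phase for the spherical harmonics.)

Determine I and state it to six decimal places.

-0.187702

m-sum 0 ✓  L=10 even ✓  2≤4≤6 ✓
Π(2lᵢ+1) = 9×5×9 = 405
triangle coeff Δ(4,2,4) = 1/13860
Σ_t [0,2]: t=0:+1/192 t=1:−1/36 t=2:+1/192 = -5/288
(3j)²=20/693 [(4 2 4; 0 0 0)], sign=-1
Σ_t [1,2]: t=1:−1/240 t=2:+1/1440 = -1/288
(3j)²=5/132 [(4 2 4; 2 1 -3)], sign=+1
⇒ 4πI² = 375/847
I = (-1)√(375/847/(4π)) = -0.18770204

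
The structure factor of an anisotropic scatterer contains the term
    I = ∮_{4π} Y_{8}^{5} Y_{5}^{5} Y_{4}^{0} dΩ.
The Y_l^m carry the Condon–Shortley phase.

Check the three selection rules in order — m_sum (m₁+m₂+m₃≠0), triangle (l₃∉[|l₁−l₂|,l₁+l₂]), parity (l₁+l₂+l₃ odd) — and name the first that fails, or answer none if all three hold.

m_sum

m₁+m₂+m₃ = 5 + 5 + 0 = 10  ✗
triangle: |8−5|=3 ≤ l₃=4 ≤ 8+5=13
parity: l₁+l₂+l₃ = 17 is odd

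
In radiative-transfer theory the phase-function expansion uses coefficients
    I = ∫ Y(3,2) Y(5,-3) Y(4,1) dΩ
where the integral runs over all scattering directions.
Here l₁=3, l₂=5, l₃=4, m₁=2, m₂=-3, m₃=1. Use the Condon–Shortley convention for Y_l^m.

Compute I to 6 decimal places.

Rules hold: Σm=0, L=12 even, 2≤4≤8.
N = 7·11·9 = 693
Δ = 4!·2!·6!/13! = 1/180180
Racah Σ t=1..3: t=1:−1/576 t=2:+1/144 t=3:−1/576 = 1/288
⇒ 3j(3 5 4; 0 0 0)² = 20/1001, sgn +1
Racah Σ t=0..1: t=0:+1/1152 t=1:−1/1440 = 1/5760
⇒ 3j(3 5 4; 2 -3 1)² = 1/858, sgn -1
4πI² = N·(3j₀)²·(3jₘ)² = 30/1859
I = -1·√(0.0161377/4π) = -0.03583571

-0.035836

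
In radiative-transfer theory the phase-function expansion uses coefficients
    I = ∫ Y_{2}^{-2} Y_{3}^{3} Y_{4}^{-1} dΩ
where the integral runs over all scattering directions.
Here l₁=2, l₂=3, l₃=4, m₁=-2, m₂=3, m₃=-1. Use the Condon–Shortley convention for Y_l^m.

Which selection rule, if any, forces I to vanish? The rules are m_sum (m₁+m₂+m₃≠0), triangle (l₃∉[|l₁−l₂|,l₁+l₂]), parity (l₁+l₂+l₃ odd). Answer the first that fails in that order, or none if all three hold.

m₁+m₂+m₃ = -2 + 3 − 1 = 0  ✓
triangle: |2−3|=1 ≤ l₃=4 ≤ 2+3=5  ✓
parity: l₁+l₂+l₃ = 9 is odd  ✗

parity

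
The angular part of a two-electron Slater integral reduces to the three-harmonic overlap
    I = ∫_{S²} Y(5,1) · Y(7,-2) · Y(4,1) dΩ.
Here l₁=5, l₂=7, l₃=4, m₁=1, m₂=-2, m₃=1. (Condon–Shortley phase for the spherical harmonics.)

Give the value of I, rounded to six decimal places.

0.139430

Rules hold: Σm=0, L=16 even, 2≤4≤12.
N = 11·15·9 = 1485
Δ = 8!·2!·6!/17! = 1/6126120
Racah Σ t=3..5: t=3:−1/69120 t=4:+1/20736 t=5:−1/69120 = 1/51840
⇒ 3j(5 7 4; 0 0 0)² = 280/21879, sgn +1
Racah Σ t=2..4: t=2:+1/103680 t=3:−1/34560 t=4:+1/138240 = -1/82944
⇒ 3j(5 7 4; 1 -2 1)² = 125/9724, sgn +1
4πI² = N·(3j₀)²·(3jₘ)² = 131250/537251
I = +1·√(0.244299/4π) = 0.13942996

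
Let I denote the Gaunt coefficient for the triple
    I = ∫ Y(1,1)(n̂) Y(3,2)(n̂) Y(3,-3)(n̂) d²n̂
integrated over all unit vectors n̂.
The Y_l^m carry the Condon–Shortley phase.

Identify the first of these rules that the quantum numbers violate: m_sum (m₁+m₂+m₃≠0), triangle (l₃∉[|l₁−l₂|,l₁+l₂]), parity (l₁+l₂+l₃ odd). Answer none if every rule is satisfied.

parity

azimuthal sum: 1 + 2 − 3 = 0  ✓
2 ≤ 3 ≤ 4 (triangle on l)  ✓
L = 1 + 3 + 3 = 7 (odd)  ✗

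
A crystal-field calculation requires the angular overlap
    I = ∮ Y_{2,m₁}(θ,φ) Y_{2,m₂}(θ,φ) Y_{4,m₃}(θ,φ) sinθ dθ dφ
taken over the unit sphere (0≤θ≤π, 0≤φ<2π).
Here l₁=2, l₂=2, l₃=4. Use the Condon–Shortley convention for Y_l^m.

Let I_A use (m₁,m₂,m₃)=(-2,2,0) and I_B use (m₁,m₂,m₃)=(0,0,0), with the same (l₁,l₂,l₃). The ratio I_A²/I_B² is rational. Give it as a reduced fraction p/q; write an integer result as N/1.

1/36

Same 2,2,4: normalisation and zero-m 3j drop out of the ratio.
A: Δ: 0! 4! 4! / 9! → 1/630; sum: t=0:+1/576 = 1/576; 3j²(2 2 4; -2 2 0) = Δ·Π!·Σ² = 1/630  (sign +1)
B: Δ: 0! 4! 4! / 9! → 1/630; sum: t=0:+1/16 = 1/16; 3j²(2 2 4; 0 0 0) = Δ·Π!·Σ² = 2/35  (sign +1)
I_A²/I_B² = (1/630)/(2/35) = 1/36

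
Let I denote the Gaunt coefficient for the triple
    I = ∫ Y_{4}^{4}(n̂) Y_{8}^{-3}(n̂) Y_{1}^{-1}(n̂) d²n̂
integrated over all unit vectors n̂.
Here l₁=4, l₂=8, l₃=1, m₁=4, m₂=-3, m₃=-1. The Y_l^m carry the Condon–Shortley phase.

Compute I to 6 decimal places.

triangle: need 4≤l₃≤12, have 1; I=0

0.000000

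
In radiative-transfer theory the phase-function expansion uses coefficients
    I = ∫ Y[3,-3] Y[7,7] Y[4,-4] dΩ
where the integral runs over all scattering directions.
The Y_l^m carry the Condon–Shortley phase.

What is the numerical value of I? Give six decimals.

Checks pass: Σm=0; 14 even; l₃=4∈[4,10].
(2·3+1)(2·7+1)(2·4+1) = 945
Δ: 6! 0! 8! / 15! → 1/45045
sum: t=3:−1/20736 = -1/20736
3j²(3 7 4; 0 0 0) = Δ·Π!·Σ² = 35/1287  (sign -1)
sum: t=6:+1/29030400 = 1/29030400
3j²(3 7 4; -3 7 -4) = Δ·Π!·Σ² = 1/15  (sign +1)
combine: 4πI² = 945·35/1287·1/15 = 245/143
take √, sign -1: I = -0.36924115

-0.369241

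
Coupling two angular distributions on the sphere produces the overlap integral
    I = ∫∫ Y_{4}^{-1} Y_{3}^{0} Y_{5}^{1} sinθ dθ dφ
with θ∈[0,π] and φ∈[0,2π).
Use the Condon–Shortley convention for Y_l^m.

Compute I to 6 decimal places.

-0.115089

Rules hold: Σm=0, L=12 even, 1≤5≤7.
N = 9·7·11 = 693
Δ = 2!·6!·4!/13! = 1/180180
Racah Σ t=0..2: t=0:+1/576 t=1:−1/144 t=2:+1/576 = -1/288
⇒ 3j(4 3 5; 0 0 0)² = 20/1001, sgn +1
Racah Σ t=0..2: t=0:+1/1440 t=1:−1/192 t=2:+1/432 = -19/8640
⇒ 3j(4 3 5; -1 0 1)² = 361/30030, sgn -1
4πI² = N·(3j₀)²·(3jₘ)² = 2166/13013
I = -1·√(0.166449/4π) = -0.11508947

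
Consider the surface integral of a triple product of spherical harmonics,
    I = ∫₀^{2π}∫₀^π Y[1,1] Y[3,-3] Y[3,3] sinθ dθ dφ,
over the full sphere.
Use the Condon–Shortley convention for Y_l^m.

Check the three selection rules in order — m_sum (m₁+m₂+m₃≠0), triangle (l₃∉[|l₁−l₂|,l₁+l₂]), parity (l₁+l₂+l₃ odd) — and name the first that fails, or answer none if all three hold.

azimuthal sum: 1 − 3 + 3 = 1  ✗
2 ≤ 3 ≤ 4 (triangle on l)
L = 1 + 3 + 3 = 7 (odd)

m_sum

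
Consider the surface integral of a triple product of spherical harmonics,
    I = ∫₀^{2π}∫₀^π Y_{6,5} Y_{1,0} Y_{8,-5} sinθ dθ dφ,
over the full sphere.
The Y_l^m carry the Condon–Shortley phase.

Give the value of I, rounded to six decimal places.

l₃=8 ∉ [5,7] — triangle fails ⇒ I = 0

0.000000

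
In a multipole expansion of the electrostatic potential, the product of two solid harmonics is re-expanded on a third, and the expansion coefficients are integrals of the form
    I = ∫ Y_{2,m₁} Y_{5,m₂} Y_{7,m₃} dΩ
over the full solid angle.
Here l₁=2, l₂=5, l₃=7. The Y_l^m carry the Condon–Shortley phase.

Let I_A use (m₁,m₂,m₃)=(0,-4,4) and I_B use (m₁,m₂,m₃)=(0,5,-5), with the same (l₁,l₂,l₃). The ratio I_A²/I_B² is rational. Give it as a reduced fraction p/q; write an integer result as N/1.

5/2

Shared (l₁,l₂,l₃)=(2,5,7): N and (l;000)² cancel in I_A²/I_B².
A: Δ = 0!·4!·10!/15! = 1/15015; Racah Σ t=0..0: t=0:+1/1451520 = 1/1451520; ⇒ 3j(2 5 7; 0 -4 4)² = 1/91, sgn -1
B: Δ = 0!·4!·10!/15! = 1/15015; Racah Σ t=0..0: t=0:+1/14515200 = 1/14515200; ⇒ 3j(2 5 7; 0 5 -5)² = 2/455, sgn +1
I_A²/I_B² = (1/91)/(2/455) = 5/2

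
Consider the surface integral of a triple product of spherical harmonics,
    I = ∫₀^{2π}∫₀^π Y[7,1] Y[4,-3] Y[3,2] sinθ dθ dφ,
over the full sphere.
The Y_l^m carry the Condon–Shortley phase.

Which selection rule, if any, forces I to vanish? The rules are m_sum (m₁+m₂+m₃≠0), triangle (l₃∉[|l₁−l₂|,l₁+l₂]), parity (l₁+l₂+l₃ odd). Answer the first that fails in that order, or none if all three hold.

azimuthal sum: 1 − 3 + 2 = 0  ✓
3 ≤ 3 ≤ 11 (triangle on l)  ✓
L = 7 + 4 + 3 = 14 (even)  ✓

none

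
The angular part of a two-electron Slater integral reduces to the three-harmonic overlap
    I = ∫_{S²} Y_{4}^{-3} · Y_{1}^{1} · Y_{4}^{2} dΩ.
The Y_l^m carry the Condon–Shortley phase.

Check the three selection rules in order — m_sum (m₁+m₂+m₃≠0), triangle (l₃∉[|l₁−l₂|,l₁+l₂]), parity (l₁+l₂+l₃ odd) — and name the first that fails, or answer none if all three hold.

parity

Σmᵢ = 0  ✓
l₃∈[|l₁−l₂|,l₁+l₂]=[3,5], have l₃=4  ✓
Σlᵢ = 9 ⇒ odd  ✗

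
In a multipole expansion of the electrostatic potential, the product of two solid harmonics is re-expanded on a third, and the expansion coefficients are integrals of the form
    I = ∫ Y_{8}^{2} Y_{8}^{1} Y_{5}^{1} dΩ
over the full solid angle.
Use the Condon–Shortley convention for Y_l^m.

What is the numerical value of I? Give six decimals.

0.000000

m-sum = 2 + 1 + 1 = 4 ≠ 0 ⇒ I = 0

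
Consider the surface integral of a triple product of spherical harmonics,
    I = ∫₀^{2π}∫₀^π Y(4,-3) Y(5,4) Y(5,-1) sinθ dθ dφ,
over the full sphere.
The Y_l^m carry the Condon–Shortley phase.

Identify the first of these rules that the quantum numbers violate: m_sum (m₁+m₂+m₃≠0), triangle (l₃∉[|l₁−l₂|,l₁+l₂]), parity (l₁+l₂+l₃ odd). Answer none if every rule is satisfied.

none

azimuthal sum: -3 + 4 − 1 = 0  ✓
1 ≤ 5 ≤ 9 (triangle on l)  ✓
L = 4 + 5 + 5 = 14 (even)  ✓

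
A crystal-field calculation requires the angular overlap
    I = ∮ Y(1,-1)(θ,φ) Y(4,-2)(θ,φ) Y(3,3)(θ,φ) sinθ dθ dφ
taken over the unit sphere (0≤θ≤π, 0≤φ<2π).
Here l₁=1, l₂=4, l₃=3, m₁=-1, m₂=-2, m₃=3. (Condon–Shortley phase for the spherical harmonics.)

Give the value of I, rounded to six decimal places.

Checks pass: Σm=0; 8 even; l₃=3∈[3,5].
(2·1+1)(2·4+1)(2·3+1) = 189
Δ: 2! 0! 6! / 9! → 1/252
sum: t=1:−1/36 = -1/36
3j²(1 4 3; 0 0 0) = Δ·Π!·Σ² = 4/63  (sign +1)
sum: t=2:+1/1440 = 1/1440
3j²(1 4 3; -1 -2 3) = Δ·Π!·Σ² = 1/252  (sign +1)
combine: 4πI² = 189·4/63·1/252 = 1/21
take √, sign +1: I = 0.06155813

0.061558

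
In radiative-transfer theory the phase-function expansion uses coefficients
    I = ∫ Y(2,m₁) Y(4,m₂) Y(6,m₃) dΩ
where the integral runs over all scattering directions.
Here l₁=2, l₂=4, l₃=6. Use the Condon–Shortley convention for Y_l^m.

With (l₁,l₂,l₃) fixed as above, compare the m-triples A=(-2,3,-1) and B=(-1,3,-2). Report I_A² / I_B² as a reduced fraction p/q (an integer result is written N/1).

l's match ⇒ only the (l;m) 3-j factors differ between A and B.
A: triangle coeff Δ(2,4,6) = 1/6435; Σ_t [0,0]: t=0:+1/120960 = 1/120960; (3j)²=1/1287 [(2 4 6; -2 3 -1)], sign=-1
B: triangle coeff Δ(2,4,6) = 1/6435; Σ_t [0,0]: t=0:+1/30240 = 1/30240; (3j)²=32/6435 [(2 4 6; -1 3 -2)], sign=+1
I_A²/I_B² = (1/1287)/(32/6435) = 5/32

5/32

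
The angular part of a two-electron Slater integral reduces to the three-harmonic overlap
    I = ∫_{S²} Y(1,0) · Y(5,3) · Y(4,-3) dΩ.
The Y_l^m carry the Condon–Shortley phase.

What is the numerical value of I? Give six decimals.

-0.196426

m-sum 0 ✓  L=10 even ✓  4≤4≤6 ✓
Π(2lᵢ+1) = 3×11×9 = 297
triangle coeff Δ(1,5,4) = 1/495
Σ_t [1,1]: t=1:−1/576 = -1/576
(3j)²=5/99 [(1 5 4; 0 0 0)], sign=-1
Σ_t [1,1]: t=1:−1/5040 = -1/5040
(3j)²=16/495 [(1 5 4; 0 3 -3)], sign=+1
⇒ 4πI² = 16/33
I = (-1)√(16/33/(4π)) = -0.19642560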